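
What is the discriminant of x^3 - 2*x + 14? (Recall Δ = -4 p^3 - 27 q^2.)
Δ = -5260

For a depressed cubic x^3 + p x + q the discriminant is Δ = -4 p^3 - 27 q^2 = -4*(-2)^3 - 27*(14)^2 = 32 - 5292 = -5260.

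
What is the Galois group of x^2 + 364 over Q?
Gal(K/Q) = Z/2Z (cyclic of order 2)

x^2 + 364 is irreducible over Q since -364 is not a rational square. The splitting field Q(sqrt(-364)) has degree 2 over Q, and its unique nontrivial automorphism is sqrt(-364) ↦ -sqrt(-364). Hence Gal(Q(sqrt(-364))/Q) = Z/2Z.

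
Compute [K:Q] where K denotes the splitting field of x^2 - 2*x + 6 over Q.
[K:Q] = 2

The discriminant of x^2 + (-2)*x + (6) is b^2 - 4c = 4 - (24) = -20. Since -20 is not a perfect square in Q, the polynomial is irreducible over Q. Its two roots generate a degree-2 extension, so [K:Q] = 2.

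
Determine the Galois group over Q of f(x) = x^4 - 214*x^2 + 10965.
Gal(K/Q) = V_4 (Klein four-group, Z/2Z × Z/2Z)

f factors as (x^2 - 129)(x^2 - 85), so the splitting field is K = Q(sqrt(129), sqrt(85)). The elements 129, 85, 10965 are all non-squares in Q, so sqrt(129) and sqrt(85) generate independent quadratic extensions. Thus [K:Q] = 4 and Gal(K/Q) is generated by the two order-2 automorphisms sqrt(129) ↦ -sqrt(129) and sqrt(85) ↦ -sqrt(85), giving V_4.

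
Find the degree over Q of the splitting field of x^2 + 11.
[K:Q] = 2

The discriminant of x^2 + (0)*x + (11) is b^2 - 4c = 0 - (44) = -44. Since -44 is not a perfect square in Q, the polynomial is irreducible over Q. Its two roots generate a degree-2 extension, so [K:Q] = 2.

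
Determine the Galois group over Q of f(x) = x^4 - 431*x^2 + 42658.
Gal(K/Q) = V_4 (Klein four-group, Z/2Z × Z/2Z)

f factors as (x^2 - 277)(x^2 - 154), so the splitting field is K = Q(sqrt(277), sqrt(154)). The elements 277, 154, 42658 are all non-squares in Q, so sqrt(277) and sqrt(154) generate independent quadratic extensions. Thus [K:Q] = 4 and Gal(K/Q) is generated by the two order-2 automorphisms sqrt(277) ↦ -sqrt(277) and sqrt(154) ↦ -sqrt(154), giving V_4.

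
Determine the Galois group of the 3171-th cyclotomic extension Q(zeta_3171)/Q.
|Gal(Q(zeta_3171)/Q)| = phi(3171) = 1800; group ≅ (Z/3171Z)^* ≅ Z/2Z × Z/6Z × Z/150Z

The n-th cyclotomic polynomial Φ_3171(x) is the minimal polynomial of zeta_3171 over Q and has degree phi(3171) = 1800. So Q(zeta_3171) is a degree-1800 Galois extension with Galois group (Z/3171Z)^*. By CRT, (Z/3171Z)^* ≅ (Z/3Z)^* × (Z/7Z)^* × (Z/151Z)^*. Each prime-power unit group is (Z/3Z)^* ≅ Z/2Z; (Z/7Z)^* ≅ Z/6Z; (Z/151Z)^* ≅ Z/150Z. Hence Gal(Q(zeta_3171)/Q) ≅ Z/2Z × Z/6Z × Z/150Z.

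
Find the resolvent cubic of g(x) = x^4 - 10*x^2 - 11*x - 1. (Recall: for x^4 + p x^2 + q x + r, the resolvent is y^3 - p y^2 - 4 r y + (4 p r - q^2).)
h(y) = y^3 + 10*y^2 + 4*y - 81

Identify coefficients: p = -10, q = -11, r = -1.
Plug into h(y) = y^3 - p y^2 - 4 r y + (4 p r - q^2):
  h(y) = y^3 - (-10) y^2 - 4*(-1) y + (4*(-10)*(-1) - (-11)^2)
       = y^3 + (10) y^2 + (4) y + (-81).
Simplifying: h(y) = y^3 + 10*y^2 + 4*y - 81.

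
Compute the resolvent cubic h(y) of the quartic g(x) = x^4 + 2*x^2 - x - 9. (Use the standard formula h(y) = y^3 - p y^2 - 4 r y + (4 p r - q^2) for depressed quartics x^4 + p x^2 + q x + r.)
h(y) = y^3 - 2*y^2 + 36*y - 73

Identify coefficients: p = 2, q = -1, r = -9.
Plug into h(y) = y^3 - p y^2 - 4 r y + (4 p r - q^2):
  h(y) = y^3 - (2) y^2 - 4*(-9) y + (4*(2)*(-9) - (-1)^2)
       = y^3 + (-2) y^2 + (36) y + (-73).
Simplifying: h(y) = y^3 - 2*y^2 + 36*y - 73.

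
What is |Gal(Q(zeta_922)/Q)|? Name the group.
|Gal(Q(zeta_922)/Q)| = phi(922) = 460; group ≅ (Z/922Z)^* ≅ Z/460Z

The n-th cyclotomic polynomial Φ_922(x) is the minimal polynomial of zeta_922 over Q and has degree phi(922) = 460. So Q(zeta_922) is a degree-460 Galois extension with Galois group (Z/922Z)^*. By CRT, (Z/922Z)^* ≅ (Z/2Z)^* × (Z/461Z)^*. Each prime-power unit group is (Z/2Z)^* ≅ trivial group (order 1); (Z/461Z)^* ≅ Z/460Z. Hence Gal(Q(zeta_922)/Q) ≅ Z/460Z.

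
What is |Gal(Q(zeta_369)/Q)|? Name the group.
|Gal(Q(zeta_369)/Q)| = phi(369) = 240; group ≅ (Z/369Z)^* ≅ Z/6Z × Z/40Z

The n-th cyclotomic polynomial Φ_369(x) is the minimal polynomial of zeta_369 over Q and has degree phi(369) = 240. So Q(zeta_369) is a degree-240 Galois extension with Galois group (Z/369Z)^*. By CRT, (Z/369Z)^* ≅ (Z/9Z)^* × (Z/41Z)^*. Each prime-power unit group is (Z/9Z)^* ≅ Z/6Z; (Z/41Z)^* ≅ Z/40Z. Hence Gal(Q(zeta_369)/Q) ≅ Z/6Z × Z/40Z.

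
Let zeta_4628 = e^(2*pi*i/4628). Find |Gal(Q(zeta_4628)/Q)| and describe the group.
|Gal(Q(zeta_4628)/Q)| = phi(4628) = 2112; group ≅ (Z/4628Z)^* ≅ Z/2Z × Z/12Z × Z/88Z

The n-th cyclotomic polynomial Φ_4628(x) is the minimal polynomial of zeta_4628 over Q and has degree phi(4628) = 2112. So Q(zeta_4628) is a degree-2112 Galois extension with Galois group (Z/4628Z)^*. By CRT, (Z/4628Z)^* ≅ (Z/4Z)^* × (Z/13Z)^* × (Z/89Z)^*. Each prime-power unit group is (Z/4Z)^* ≅ Z/2Z; (Z/13Z)^* ≅ Z/12Z; (Z/89Z)^* ≅ Z/88Z. Hence Gal(Q(zeta_4628)/Q) ≅ Z/2Z × Z/12Z × Z/88Z.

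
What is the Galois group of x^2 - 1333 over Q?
Gal(K/Q) = Z/2Z (cyclic of order 2)

x^2 - 1333 is irreducible over Q since 1333 is not a rational square. The splitting field Q(sqrt(1333)) has degree 2 over Q, and its unique nontrivial automorphism is sqrt(1333) ↦ -sqrt(1333). Hence Gal(Q(sqrt(1333))/Q) = Z/2Z.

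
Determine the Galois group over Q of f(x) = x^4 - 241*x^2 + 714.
Gal(K/Q) = V_4 (Klein four-group, Z/2Z × Z/2Z)

f factors as (x^2 - 238)(x^2 - 3), so the splitting field is K = Q(sqrt(238), sqrt(3)). The elements 238, 3, 714 are all non-squares in Q, so sqrt(238) and sqrt(3) generate independent quadratic extensions. Thus [K:Q] = 4 and Gal(K/Q) is generated by the two order-2 automorphisms sqrt(238) ↦ -sqrt(238) and sqrt(3) ↦ -sqrt(3), giving V_4.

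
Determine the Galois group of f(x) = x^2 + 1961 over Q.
Gal(K/Q) = Z/2Z (cyclic of order 2)

x^2 + 1961 is irreducible over Q since -1961 is not a rational square. The splitting field Q(sqrt(-1961)) has degree 2 over Q, and its unique nontrivial automorphism is sqrt(-1961) ↦ -sqrt(-1961). Hence Gal(Q(sqrt(-1961))/Q) = Z/2Z.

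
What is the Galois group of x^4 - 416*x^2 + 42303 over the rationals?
Gal(K/Q) = V_4 (Klein four-group, Z/2Z × Z/2Z)

f factors as (x^2 - 177)(x^2 - 239), so the splitting field is K = Q(sqrt(177), sqrt(239)). The elements 177, 239, 42303 are all non-squares in Q, so sqrt(177) and sqrt(239) generate independent quadratic extensions. Thus [K:Q] = 4 and Gal(K/Q) is generated by the two order-2 automorphisms sqrt(177) ↦ -sqrt(177) and sqrt(239) ↦ -sqrt(239), giving V_4.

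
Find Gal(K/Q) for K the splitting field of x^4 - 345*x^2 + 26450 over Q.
Gal(K/Q) = V_4 (Klein four-group, Z/2Z × Z/2Z)

f factors as (x^2 - 115)(x^2 - 230), so the splitting field is K = Q(sqrt(115), sqrt(230)). The elements 115, 230, 26450 are all non-squares in Q, so sqrt(115) and sqrt(230) generate independent quadratic extensions. Thus [K:Q] = 4 and Gal(K/Q) is generated by the two order-2 automorphisms sqrt(115) ↦ -sqrt(115) and sqrt(230) ↦ -sqrt(230), giving V_4.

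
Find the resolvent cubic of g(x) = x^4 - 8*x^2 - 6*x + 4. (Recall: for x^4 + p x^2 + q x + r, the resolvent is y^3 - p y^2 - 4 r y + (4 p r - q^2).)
h(y) = y^3 + 8*y^2 - 16*y - 164

Identify coefficients: p = -8, q = -6, r = 4.
Plug into h(y) = y^3 - p y^2 - 4 r y + (4 p r - q^2):
  h(y) = y^3 - (-8) y^2 - 4*(4) y + (4*(-8)*(4) - (-6)^2)
       = y^3 + (8) y^2 + (-16) y + (-164).
Simplifying: h(y) = y^3 + 8*y^2 - 16*y - 164.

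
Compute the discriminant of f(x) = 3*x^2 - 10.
Δ = 120

For a quadratic a x^2 + b x + c the discriminant is Δ = b^2 - 4ac = (0)^2 - 4*(3)*(-10) = 0 - (-120) = 120.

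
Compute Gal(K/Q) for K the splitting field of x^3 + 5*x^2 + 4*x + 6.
Gal(K/Q) = S_3 (symmetric group of order 6)

Compute the discriminant of x^3 + (5)*x^2 + (4)*x + (6): Δ = -1668. Since Δ is not a rational square, the Galois group is not contained in A_3; it must be the full S_3 (irreducibility of the cubic rules out anything smaller).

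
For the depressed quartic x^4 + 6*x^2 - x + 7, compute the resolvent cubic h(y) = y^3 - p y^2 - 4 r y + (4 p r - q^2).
h(y) = y^3 - 6*y^2 - 28*y + 167

Identify coefficients: p = 6, q = -1, r = 7.
Plug into h(y) = y^3 - p y^2 - 4 r y + (4 p r - q^2):
  h(y) = y^3 - (6) y^2 - 4*(7) y + (4*(6)*(7) - (-1)^2)
       = y^3 + (-6) y^2 + (-28) y + (167).
Simplifying: h(y) = y^3 - 6*y^2 - 28*y + 167.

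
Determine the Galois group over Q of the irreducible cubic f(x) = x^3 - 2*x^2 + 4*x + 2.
Gal(K/Q) = S_3 (symmetric group of order 6)

Compute the discriminant of x^3 + (-2)*x^2 + (4)*x + (2): Δ = -524. Since Δ is not a rational square, the Galois group is not contained in A_3; it must be the full S_3 (irreducibility of the cubic rules out anything smaller).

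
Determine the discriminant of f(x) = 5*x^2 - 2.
Δ = 40

For a quadratic a x^2 + b x + c the discriminant is Δ = b^2 - 4ac = (0)^2 - 4*(5)*(-2) = 0 - (-40) = 40.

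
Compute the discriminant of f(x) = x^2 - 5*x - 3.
Δ = 37

For a quadratic a x^2 + b x + c the discriminant is Δ = b^2 - 4ac = (-5)^2 - 4*(1)*(-3) = 25 - (-12) = 37.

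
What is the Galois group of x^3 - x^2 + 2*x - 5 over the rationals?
Gal(K/Q) = S_3 (symmetric group of order 6)

Compute the discriminant of x^3 + (-1)*x^2 + (2)*x + (-5): Δ = -543. Since Δ is not a rational square, the Galois group is not contained in A_3; it must be the full S_3 (irreducibility of the cubic rules out anything smaller).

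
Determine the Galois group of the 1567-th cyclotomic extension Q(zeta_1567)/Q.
|Gal(Q(zeta_1567)/Q)| = phi(1567) = 1566; group ≅ (Z/1567Z)^* ≅ Z/1566Z

The n-th cyclotomic polynomial Φ_1567(x) is the minimal polynomial of zeta_1567 over Q and has degree phi(1567) = 1566. So Q(zeta_1567) is a degree-1566 Galois extension with Galois group (Z/1567Z)^*. (Z/1567Z)^* is cyclic since 1567 is an odd prime power (or 4). Hence Gal(Q(zeta_1567)/Q) ≅ Z/1566Z.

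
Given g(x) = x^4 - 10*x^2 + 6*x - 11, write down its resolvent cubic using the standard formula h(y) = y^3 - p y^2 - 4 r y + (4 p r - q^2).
h(y) = y^3 + 10*y^2 + 44*y + 404

Identify coefficients: p = -10, q = 6, r = -11.
Plug into h(y) = y^3 - p y^2 - 4 r y + (4 p r - q^2):
  h(y) = y^3 - (-10) y^2 - 4*(-11) y + (4*(-10)*(-11) - (6)^2)
       = y^3 + (10) y^2 + (44) y + (404).
Simplifying: h(y) = y^3 + 10*y^2 + 44*y + 404.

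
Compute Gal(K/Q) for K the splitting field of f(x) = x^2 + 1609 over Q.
Gal(K/Q) = Z/2Z (cyclic of order 2)

x^2 + 1609 is irreducible over Q since -1609 is not a rational square. The splitting field Q(sqrt(-1609)) has degree 2 over Q, and its unique nontrivial automorphism is sqrt(-1609) ↦ -sqrt(-1609). Hence Gal(Q(sqrt(-1609))/Q) = Z/2Z.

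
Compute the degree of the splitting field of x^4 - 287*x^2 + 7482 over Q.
[K:Q] = 4

f factors as (x^2 - 258)(x^2 - 29); the splitting field is K = Q(sqrt(258), sqrt(29)). Since 258, 29, and 7482 are all non-squares in Q, the three subfields Q(sqrt(258)), Q(sqrt(29)), Q(sqrt(7482)) are distinct degree-2 extensions, so [K:Q] = 4 (Klein four Galois group).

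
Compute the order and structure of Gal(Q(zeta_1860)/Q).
|Gal(Q(zeta_1860)/Q)| = phi(1860) = 480; group ≅ (Z/1860Z)^* ≅ Z/2Z × Z/2Z × Z/4Z × Z/30Z

The n-th cyclotomic polynomial Φ_1860(x) is the minimal polynomial of zeta_1860 over Q and has degree phi(1860) = 480. So Q(zeta_1860) is a degree-480 Galois extension with Galois group (Z/1860Z)^*. By CRT, (Z/1860Z)^* ≅ (Z/4Z)^* × (Z/3Z)^* × (Z/5Z)^* × (Z/31Z)^*. Each prime-power unit group is (Z/4Z)^* ≅ Z/2Z; (Z/3Z)^* ≅ Z/2Z; (Z/5Z)^* ≅ Z/4Z; (Z/31Z)^* ≅ Z/30Z. Hence Gal(Q(zeta_1860)/Q) ≅ Z/2Z × Z/2Z × Z/4Z × Z/30Z.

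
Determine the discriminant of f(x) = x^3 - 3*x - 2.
Δ = 0

For a depressed cubic x^3 + p x + q the discriminant is Δ = -4 p^3 - 27 q^2 = -4*(-3)^3 - 27*(-2)^2 = 108 - 108 = 0.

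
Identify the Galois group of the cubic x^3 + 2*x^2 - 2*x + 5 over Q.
Gal(K/Q) = S_3 (symmetric group of order 6)

Compute the discriminant of x^3 + (2)*x^2 + (-2)*x + (5): Δ = -1147. Since Δ is not a rational square, the Galois group is not contained in A_3; it must be the full S_3 (irreducibility of the cubic rules out anything smaller).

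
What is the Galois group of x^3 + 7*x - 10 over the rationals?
Gal(K/Q) = S_3 (symmetric group of order 6)

Compute the discriminant of x^3 + (0)*x^2 + (7)*x + (-10): Δ = -4072. Since Δ is not a rational square, the Galois group is not contained in A_3; it must be the full S_3 (irreducibility of the cubic rules out anything smaller).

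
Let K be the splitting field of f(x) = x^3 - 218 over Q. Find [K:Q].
[K:Q] = 6

x^3 - 218 has one real root r = 218^(1/3) and two complex roots r*zeta_3, r*zeta_3^2 where zeta_3 = e^(2*pi*i/3). The splitting field is Q(r, zeta_3). [Q(r):Q] = 3 and [Q(zeta_3):Q] = 2 with gcd = 1, so [Q(r, zeta_3):Q] = 3 * 2 = 6.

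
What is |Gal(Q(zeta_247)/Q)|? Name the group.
|Gal(Q(zeta_247)/Q)| = phi(247) = 216; group ≅ (Z/247Z)^* ≅ Z/12Z × Z/18Z

The n-th cyclotomic polynomial Φ_247(x) is the minimal polynomial of zeta_247 over Q and has degree phi(247) = 216. So Q(zeta_247) is a degree-216 Galois extension with Galois group (Z/247Z)^*. By CRT, (Z/247Z)^* ≅ (Z/13Z)^* × (Z/19Z)^*. Each prime-power unit group is (Z/13Z)^* ≅ Z/12Z; (Z/19Z)^* ≅ Z/18Z. Hence Gal(Q(zeta_247)/Q) ≅ Z/12Z × Z/18Z.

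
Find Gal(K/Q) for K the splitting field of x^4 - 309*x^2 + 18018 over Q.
Gal(K/Q) = V_4 (Klein four-group, Z/2Z × Z/2Z)

f factors as (x^2 - 78)(x^2 - 231), so the splitting field is K = Q(sqrt(78), sqrt(231)). The elements 78, 231, 18018 are all non-squares in Q, so sqrt(78) and sqrt(231) generate independent quadratic extensions. Thus [K:Q] = 4 and Gal(K/Q) is generated by the two order-2 automorphisms sqrt(78) ↦ -sqrt(78) and sqrt(231) ↦ -sqrt(231), giving V_4.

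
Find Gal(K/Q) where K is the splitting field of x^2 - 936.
Gal(K/Q) = Z/2Z (cyclic of order 2)

x^2 - 936 is irreducible over Q since 936 is not a rational square. The splitting field Q(sqrt(936)) has degree 2 over Q, and its unique nontrivial automorphism is sqrt(936) ↦ -sqrt(936). Hence Gal(Q(sqrt(936))/Q) = Z/2Z.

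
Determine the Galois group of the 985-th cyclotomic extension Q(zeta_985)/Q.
|Gal(Q(zeta_985)/Q)| = phi(985) = 784; group ≅ (Z/985Z)^* ≅ Z/4Z × Z/196Z

The n-th cyclotomic polynomial Φ_985(x) is the minimal polynomial of zeta_985 over Q and has degree phi(985) = 784. So Q(zeta_985) is a degree-784 Galois extension with Galois group (Z/985Z)^*. By CRT, (Z/985Z)^* ≅ (Z/5Z)^* × (Z/197Z)^*. Each prime-power unit group is (Z/5Z)^* ≅ Z/4Z; (Z/197Z)^* ≅ Z/196Z. Hence Gal(Q(zeta_985)/Q) ≅ Z/4Z × Z/196Z.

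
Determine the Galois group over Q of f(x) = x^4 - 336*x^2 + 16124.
Gal(K/Q) = V_4 (Klein four-group, Z/2Z × Z/2Z)

f factors as (x^2 - 58)(x^2 - 278), so the splitting field is K = Q(sqrt(58), sqrt(278)). The elements 58, 278, 16124 are all non-squares in Q, so sqrt(58) and sqrt(278) generate independent quadratic extensions. Thus [K:Q] = 4 and Gal(K/Q) is generated by the two order-2 automorphisms sqrt(58) ↦ -sqrt(58) and sqrt(278) ↦ -sqrt(278), giving V_4.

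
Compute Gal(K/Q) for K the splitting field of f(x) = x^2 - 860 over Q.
Gal(K/Q) = Z/2Z (cyclic of order 2)

x^2 - 860 is irreducible over Q since 860 is not a rational square. The splitting field Q(sqrt(860)) has degree 2 over Q, and its unique nontrivial automorphism is sqrt(860) ↦ -sqrt(860). Hence Gal(Q(sqrt(860))/Q) = Z/2Z.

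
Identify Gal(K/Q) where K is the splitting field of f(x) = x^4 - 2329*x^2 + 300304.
Gal(K/Q) = Z/2Z (cyclic of order 2)

f factors as (x^2 - 2192)(x^2 - 137), so the splitting field is K = Q(sqrt(2192), sqrt(137)). The squarefree part of 2192 is 137 and the squarefree part of 137 is also 137, so sqrt(2192) and sqrt(137) are both rational multiples of sqrt(137). Hence Q(sqrt(2192)) = Q(sqrt(137)) = Q(sqrt(137)), and the splitting field collapses to a single degree-2 extension with Galois group Z/2Z.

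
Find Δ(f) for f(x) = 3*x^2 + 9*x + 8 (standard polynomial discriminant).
Δ = -15

For a quadratic a x^2 + b x + c the discriminant is Δ = b^2 - 4ac = (9)^2 - 4*(3)*(8) = 81 - (96) = -15.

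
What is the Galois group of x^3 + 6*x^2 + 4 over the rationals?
Gal(K/Q) = S_3 (symmetric group of order 6)

Compute the discriminant of x^3 + (6)*x^2 + (0)*x + (4): Δ = -3888. Since Δ is not a rational square, the Galois group is not contained in A_3; it must be the full S_3 (irreducibility of the cubic rules out anything smaller).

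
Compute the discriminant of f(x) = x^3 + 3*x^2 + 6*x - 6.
Δ = -2808

For x^3 + a x^2 + b x + c the discriminant is Δ = 18 a b c - 4 a^3 c + a^2 b^2 - 4 b^3 - 27 c^2.
Plug a = 3, b = 6, c = -6:
  18*(3)*(6)*(-6) - 4*(3)^3*(-6) + (3)^2*(6)^2 - 4*(6)^3 - 27*(-6)^2
  = -1944 + (648) + 324 + (-864) + (-972)
  = -2808.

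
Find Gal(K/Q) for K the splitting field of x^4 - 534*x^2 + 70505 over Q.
Gal(K/Q) = V_4 (Klein four-group, Z/2Z × Z/2Z)

f factors as (x^2 - 239)(x^2 - 295), so the splitting field is K = Q(sqrt(239), sqrt(295)). The elements 239, 295, 70505 are all non-squares in Q, so sqrt(239) and sqrt(295) generate independent quadratic extensions. Thus [K:Q] = 4 and Gal(K/Q) is generated by the two order-2 automorphisms sqrt(239) ↦ -sqrt(239) and sqrt(295) ↦ -sqrt(295), giving V_4.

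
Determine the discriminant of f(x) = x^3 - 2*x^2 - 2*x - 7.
Δ = -2003

For x^3 + a x^2 + b x + c the discriminant is Δ = 18 a b c - 4 a^3 c + a^2 b^2 - 4 b^3 - 27 c^2.
Plug a = -2, b = -2, c = -7:
  18*(-2)*(-2)*(-7) - 4*(-2)^3*(-7) + (-2)^2*(-2)^2 - 4*(-2)^3 - 27*(-7)^2
  = -504 + (-224) + 16 + (32) + (-1323)
  = -2003.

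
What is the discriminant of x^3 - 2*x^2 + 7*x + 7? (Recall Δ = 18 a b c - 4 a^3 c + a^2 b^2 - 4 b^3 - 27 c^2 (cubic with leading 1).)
Δ = -4039

For x^3 + a x^2 + b x + c the discriminant is Δ = 18 a b c - 4 a^3 c + a^2 b^2 - 4 b^3 - 27 c^2.
Plug a = -2, b = 7, c = 7:
  18*(-2)*(7)*(7) - 4*(-2)^3*(7) + (-2)^2*(7)^2 - 4*(7)^3 - 27*(7)^2
  = -1764 + (224) + 196 + (-1372) + (-1323)
  = -4039.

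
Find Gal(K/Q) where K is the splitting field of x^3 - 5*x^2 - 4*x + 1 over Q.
Gal(K/Q) = S_3 (symmetric group of order 6)

Compute the discriminant of x^3 + (-5)*x^2 + (-4)*x + (1): Δ = 1489. Since Δ is not a rational square, the Galois group is not contained in A_3; it must be the full S_3 (irreducibility of the cubic rules out anything smaller).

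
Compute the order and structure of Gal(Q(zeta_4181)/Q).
|Gal(Q(zeta_4181)/Q)| = phi(4181) = 4032; group ≅ (Z/4181Z)^* ≅ Z/36Z × Z/112Z

The n-th cyclotomic polynomial Φ_4181(x) is the minimal polynomial of zeta_4181 over Q and has degree phi(4181) = 4032. So Q(zeta_4181) is a degree-4032 Galois extension with Galois group (Z/4181Z)^*. By CRT, (Z/4181Z)^* ≅ (Z/37Z)^* × (Z/113Z)^*. Each prime-power unit group is (Z/37Z)^* ≅ Z/36Z; (Z/113Z)^* ≅ Z/112Z. Hence Gal(Q(zeta_4181)/Q) ≅ Z/36Z × Z/112Z.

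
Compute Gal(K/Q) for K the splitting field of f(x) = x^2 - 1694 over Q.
Gal(K/Q) = Z/2Z (cyclic of order 2)

x^2 - 1694 is irreducible over Q since 1694 is not a rational square. The splitting field Q(sqrt(1694)) has degree 2 over Q, and its unique nontrivial automorphism is sqrt(1694) ↦ -sqrt(1694). Hence Gal(Q(sqrt(1694))/Q) = Z/2Z.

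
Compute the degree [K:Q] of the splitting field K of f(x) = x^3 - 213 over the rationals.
[K:Q] = 6

x^3 - 213 has one real root r = 213^(1/3) and two complex roots r*zeta_3, r*zeta_3^2 where zeta_3 = e^(2*pi*i/3). The splitting field is Q(r, zeta_3). [Q(r):Q] = 3 and [Q(zeta_3):Q] = 2 with gcd = 1, so [Q(r, zeta_3):Q] = 3 * 2 = 6.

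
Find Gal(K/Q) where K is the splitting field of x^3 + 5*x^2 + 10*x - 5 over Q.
Gal(K/Q) = S_3 (symmetric group of order 6)

Compute the discriminant of x^3 + (5)*x^2 + (10)*x + (-5): Δ = -4175. Since Δ is not a rational square, the Galois group is not contained in A_3; it must be the full S_3 (irreducibility of the cubic rules out anything smaller).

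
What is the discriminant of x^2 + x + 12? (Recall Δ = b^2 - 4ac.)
Δ = -47

For a quadratic a x^2 + b x + c the discriminant is Δ = b^2 - 4ac = (1)^2 - 4*(1)*(12) = 1 - (48) = -47.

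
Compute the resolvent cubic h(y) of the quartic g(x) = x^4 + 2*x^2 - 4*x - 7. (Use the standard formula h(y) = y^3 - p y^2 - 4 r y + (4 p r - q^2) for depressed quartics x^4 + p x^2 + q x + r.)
h(y) = y^3 - 2*y^2 + 28*y - 72

Identify coefficients: p = 2, q = -4, r = -7.
Plug into h(y) = y^3 - p y^2 - 4 r y + (4 p r - q^2):
  h(y) = y^3 - (2) y^2 - 4*(-7) y + (4*(2)*(-7) - (-4)^2)
       = y^3 + (-2) y^2 + (28) y + (-72).
Simplifying: h(y) = y^3 - 2*y^2 + 28*y - 72.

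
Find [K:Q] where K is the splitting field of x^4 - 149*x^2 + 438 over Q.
[K:Q] = 4

f factors as (x^2 - 146)(x^2 - 3); the splitting field is K = Q(sqrt(146), sqrt(3)). Since 146, 3, and 438 are all non-squares in Q, the three subfields Q(sqrt(146)), Q(sqrt(3)), Q(sqrt(438)) are distinct degree-2 extensions, so [K:Q] = 4 (Klein four Galois group).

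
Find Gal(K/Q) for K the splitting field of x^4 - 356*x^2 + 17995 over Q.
Gal(K/Q) = V_4 (Klein four-group, Z/2Z × Z/2Z)

f factors as (x^2 - 61)(x^2 - 295), so the splitting field is K = Q(sqrt(61), sqrt(295)). The elements 61, 295, 17995 are all non-squares in Q, so sqrt(61) and sqrt(295) generate independent quadratic extensions. Thus [K:Q] = 4 and Gal(K/Q) is generated by the two order-2 automorphisms sqrt(61) ↦ -sqrt(61) and sqrt(295) ↦ -sqrt(295), giving V_4.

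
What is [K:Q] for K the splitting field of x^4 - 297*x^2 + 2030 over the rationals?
[K:Q] = 4

f factors as (x^2 - 7)(x^2 - 290); the splitting field is K = Q(sqrt(7), sqrt(290)). Since 7, 290, and 2030 are all non-squares in Q, the three subfields Q(sqrt(7)), Q(sqrt(290)), Q(sqrt(2030)) are distinct degree-2 extensions, so [K:Q] = 4 (Klein four Galois group).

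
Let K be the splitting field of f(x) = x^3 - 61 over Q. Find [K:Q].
[K:Q] = 6

x^3 - 61 has one real root r = 61^(1/3) and two complex roots r*zeta_3, r*zeta_3^2 where zeta_3 = e^(2*pi*i/3). The splitting field is Q(r, zeta_3). [Q(r):Q] = 3 and [Q(zeta_3):Q] = 2 with gcd = 1, so [Q(r, zeta_3):Q] = 3 * 2 = 6.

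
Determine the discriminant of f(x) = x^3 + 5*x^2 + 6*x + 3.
Δ = -87

For x^3 + a x^2 + b x + c the discriminant is Δ = 18 a b c - 4 a^3 c + a^2 b^2 - 4 b^3 - 27 c^2.
Plug a = 5, b = 6, c = 3:
  18*(5)*(6)*(3) - 4*(5)^3*(3) + (5)^2*(6)^2 - 4*(6)^3 - 27*(3)^2
  = 1620 + (-1500) + 900 + (-864) + (-243)
  = -87.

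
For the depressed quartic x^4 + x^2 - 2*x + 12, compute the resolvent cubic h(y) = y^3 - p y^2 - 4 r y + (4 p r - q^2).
h(y) = y^3 - y^2 - 48*y + 44

Identify coefficients: p = 1, q = -2, r = 12.
Plug into h(y) = y^3 - p y^2 - 4 r y + (4 p r - q^2):
  h(y) = y^3 - (1) y^2 - 4*(12) y + (4*(1)*(12) - (-2)^2)
       = y^3 + (-1) y^2 + (-48) y + (44).
Simplifying: h(y) = y^3 - y^2 - 48*y + 44.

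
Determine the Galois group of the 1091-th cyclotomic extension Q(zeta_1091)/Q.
|Gal(Q(zeta_1091)/Q)| = phi(1091) = 1090; group ≅ (Z/1091Z)^* ≅ Z/1090Z

The n-th cyclotomic polynomial Φ_1091(x) is the minimal polynomial of zeta_1091 over Q and has degree phi(1091) = 1090. So Q(zeta_1091) is a degree-1090 Galois extension with Galois group (Z/1091Z)^*. (Z/1091Z)^* is cyclic since 1091 is an odd prime power (or 4). Hence Gal(Q(zeta_1091)/Q) ≅ Z/1090Z.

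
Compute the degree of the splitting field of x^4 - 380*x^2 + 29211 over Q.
[K:Q] = 4

f factors as (x^2 - 273)(x^2 - 107); the splitting field is K = Q(sqrt(273), sqrt(107)). Since 273, 107, and 29211 are all non-squares in Q, the three subfields Q(sqrt(273)), Q(sqrt(107)), Q(sqrt(29211)) are distinct degree-2 extensions, so [K:Q] = 4 (Klein four Galois group).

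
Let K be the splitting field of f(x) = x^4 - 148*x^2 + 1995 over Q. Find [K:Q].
[K:Q] = 4

f factors as (x^2 - 133)(x^2 - 15); the splitting field is K = Q(sqrt(133), sqrt(15)). Since 133, 15, and 1995 are all non-squares in Q, the three subfields Q(sqrt(133)), Q(sqrt(15)), Q(sqrt(1995)) are distinct degree-2 extensions, so [K:Q] = 4 (Klein four Galois group).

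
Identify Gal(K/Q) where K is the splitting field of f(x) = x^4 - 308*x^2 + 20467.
Gal(K/Q) = V_4 (Klein four-group, Z/2Z × Z/2Z)

f factors as (x^2 - 211)(x^2 - 97), so the splitting field is K = Q(sqrt(211), sqrt(97)). The elements 211, 97, 20467 are all non-squares in Q, so sqrt(211) and sqrt(97) generate independent quadratic extensions. Thus [K:Q] = 4 and Gal(K/Q) is generated by the two order-2 automorphisms sqrt(211) ↦ -sqrt(211) and sqrt(97) ↦ -sqrt(97), giving V_4.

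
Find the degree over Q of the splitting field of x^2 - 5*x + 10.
[K:Q] = 2

The discriminant of x^2 + (-5)*x + (10) is b^2 - 4c = 25 - (40) = -15. Since -15 is not a perfect square in Q, the polynomial is irreducible over Q. Its two roots generate a degree-2 extension, so [K:Q] = 2.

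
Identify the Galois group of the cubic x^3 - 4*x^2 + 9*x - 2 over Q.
Gal(K/Q) = S_3 (symmetric group of order 6)

Compute the discriminant of x^3 + (-4)*x^2 + (9)*x + (-2): Δ = -944. Since Δ is not a rational square, the Galois group is not contained in A_3; it must be the full S_3 (irreducibility of the cubic rules out anything smaller).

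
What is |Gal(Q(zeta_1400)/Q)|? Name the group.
|Gal(Q(zeta_1400)/Q)| = phi(1400) = 480; group ≅ (Z/1400Z)^* ≅ Z/2Z × Z/2Z × Z/6Z × Z/20Z

The n-th cyclotomic polynomial Φ_1400(x) is the minimal polynomial of zeta_1400 over Q and has degree phi(1400) = 480. So Q(zeta_1400) is a degree-480 Galois extension with Galois group (Z/1400Z)^*. By CRT, (Z/1400Z)^* ≅ (Z/8Z)^* × (Z/25Z)^* × (Z/7Z)^*. Each prime-power unit group is (Z/8Z)^* ≅ Z/2Z × Z/2Z; (Z/25Z)^* ≅ Z/20Z; (Z/7Z)^* ≅ Z/6Z. Hence Gal(Q(zeta_1400)/Q) ≅ Z/2Z × Z/2Z × Z/6Z × Z/20Z.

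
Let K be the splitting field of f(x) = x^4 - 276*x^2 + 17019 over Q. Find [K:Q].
[K:Q] = 4

f factors as (x^2 - 93)(x^2 - 183); the splitting field is K = Q(sqrt(93), sqrt(183)). Since 93, 183, and 17019 are all non-squares in Q, the three subfields Q(sqrt(93)), Q(sqrt(183)), Q(sqrt(17019)) are distinct degree-2 extensions, so [K:Q] = 4 (Klein four Galois group).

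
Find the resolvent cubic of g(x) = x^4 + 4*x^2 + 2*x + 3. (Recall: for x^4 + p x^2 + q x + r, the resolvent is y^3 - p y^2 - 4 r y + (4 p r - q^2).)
h(y) = y^3 - 4*y^2 - 12*y + 44

Identify coefficients: p = 4, q = 2, r = 3.
Plug into h(y) = y^3 - p y^2 - 4 r y + (4 p r - q^2):
  h(y) = y^3 - (4) y^2 - 4*(3) y + (4*(4)*(3) - (2)^2)
       = y^3 + (-4) y^2 + (-12) y + (44).
Simplifying: h(y) = y^3 - 4*y^2 - 12*y + 44.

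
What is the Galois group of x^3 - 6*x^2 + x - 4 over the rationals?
Gal(K/Q) = S_3 (symmetric group of order 6)

Compute the discriminant of x^3 + (-6)*x^2 + (1)*x + (-4): Δ = -3424. Since Δ is not a rational square, the Galois group is not contained in A_3; it must be the full S_3 (irreducibility of the cubic rules out anything smaller).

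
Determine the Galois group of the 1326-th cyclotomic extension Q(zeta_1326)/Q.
|Gal(Q(zeta_1326)/Q)| = phi(1326) = 384; group ≅ (Z/1326Z)^* ≅ Z/2Z × Z/12Z × Z/16Z

The n-th cyclotomic polynomial Φ_1326(x) is the minimal polynomial of zeta_1326 over Q and has degree phi(1326) = 384. So Q(zeta_1326) is a degree-384 Galois extension with Galois group (Z/1326Z)^*. By CRT, (Z/1326Z)^* ≅ (Z/2Z)^* × (Z/3Z)^* × (Z/13Z)^* × (Z/17Z)^*. Each prime-power unit group is (Z/2Z)^* ≅ trivial group (order 1); (Z/3Z)^* ≅ Z/2Z; (Z/13Z)^* ≅ Z/12Z; (Z/17Z)^* ≅ Z/16Z. Hence Gal(Q(zeta_1326)/Q) ≅ Z/2Z × Z/12Z × Z/16Z.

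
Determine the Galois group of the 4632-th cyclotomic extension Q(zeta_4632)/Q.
|Gal(Q(zeta_4632)/Q)| = phi(4632) = 1536; group ≅ (Z/4632Z)^* ≅ Z/2Z × Z/2Z × Z/2Z × Z/192Z

The n-th cyclotomic polynomial Φ_4632(x) is the minimal polynomial of zeta_4632 over Q and has degree phi(4632) = 1536. So Q(zeta_4632) is a degree-1536 Galois extension with Galois group (Z/4632Z)^*. By CRT, (Z/4632Z)^* ≅ (Z/8Z)^* × (Z/3Z)^* × (Z/193Z)^*. Each prime-power unit group is (Z/8Z)^* ≅ Z/2Z × Z/2Z; (Z/3Z)^* ≅ Z/2Z; (Z/193Z)^* ≅ Z/192Z. Hence Gal(Q(zeta_4632)/Q) ≅ Z/2Z × Z/2Z × Z/2Z × Z/192Z.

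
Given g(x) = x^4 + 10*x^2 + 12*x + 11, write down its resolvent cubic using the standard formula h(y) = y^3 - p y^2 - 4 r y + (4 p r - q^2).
h(y) = y^3 - 10*y^2 - 44*y + 296

Identify coefficients: p = 10, q = 12, r = 11.
Plug into h(y) = y^3 - p y^2 - 4 r y + (4 p r - q^2):
  h(y) = y^3 - (10) y^2 - 4*(11) y + (4*(10)*(11) - (12)^2)
       = y^3 + (-10) y^2 + (-44) y + (296).
Simplifying: h(y) = y^3 - 10*y^2 - 44*y + 296.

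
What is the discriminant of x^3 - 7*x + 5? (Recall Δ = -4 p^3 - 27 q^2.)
Δ = 697

For a depressed cubic x^3 + p x + q the discriminant is Δ = -4 p^3 - 27 q^2 = -4*(-7)^3 - 27*(5)^2 = 1372 - 675 = 697.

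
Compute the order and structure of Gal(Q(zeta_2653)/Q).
|Gal(Q(zeta_2653)/Q)| = phi(2653) = 2268; group ≅ (Z/2653Z)^* ≅ Z/6Z × Z/378Z

The n-th cyclotomic polynomial Φ_2653(x) is the minimal polynomial of zeta_2653 over Q and has degree phi(2653) = 2268. So Q(zeta_2653) is a degree-2268 Galois extension with Galois group (Z/2653Z)^*. By CRT, (Z/2653Z)^* ≅ (Z/7Z)^* × (Z/379Z)^*. Each prime-power unit group is (Z/7Z)^* ≅ Z/6Z; (Z/379Z)^* ≅ Z/378Z. Hence Gal(Q(zeta_2653)/Q) ≅ Z/6Z × Z/378Z.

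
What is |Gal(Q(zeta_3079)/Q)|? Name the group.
|Gal(Q(zeta_3079)/Q)| = phi(3079) = 3078; group ≅ (Z/3079Z)^* ≅ Z/3078Z

The n-th cyclotomic polynomial Φ_3079(x) is the minimal polynomial of zeta_3079 over Q and has degree phi(3079) = 3078. So Q(zeta_3079) is a degree-3078 Galois extension with Galois group (Z/3079Z)^*. (Z/3079Z)^* is cyclic since 3079 is an odd prime power (or 4). Hence Gal(Q(zeta_3079)/Q) ≅ Z/3078Z.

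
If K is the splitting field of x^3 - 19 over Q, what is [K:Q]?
[K:Q] = 6

x^3 - 19 has one real root r = 19^(1/3) and two complex roots r*zeta_3, r*zeta_3^2 where zeta_3 = e^(2*pi*i/3). The splitting field is Q(r, zeta_3). [Q(r):Q] = 3 and [Q(zeta_3):Q] = 2 with gcd = 1, so [Q(r, zeta_3):Q] = 3 * 2 = 6.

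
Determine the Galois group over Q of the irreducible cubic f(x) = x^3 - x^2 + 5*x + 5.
Gal(K/Q) = S_3 (symmetric group of order 6)

Compute the discriminant of x^3 + (-1)*x^2 + (5)*x + (5): Δ = -1580. Since Δ is not a rational square, the Galois group is not contained in A_3; it must be the full S_3 (irreducibility of the cubic rules out anything smaller).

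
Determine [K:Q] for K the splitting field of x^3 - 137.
[K:Q] = 6

x^3 - 137 has one real root r = 137^(1/3) and two complex roots r*zeta_3, r*zeta_3^2 where zeta_3 = e^(2*pi*i/3). The splitting field is Q(r, zeta_3). [Q(r):Q] = 3 and [Q(zeta_3):Q] = 2 with gcd = 1, so [Q(r, zeta_3):Q] = 3 * 2 = 6.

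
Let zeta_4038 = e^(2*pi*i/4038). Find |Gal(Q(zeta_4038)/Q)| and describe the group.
|Gal(Q(zeta_4038)/Q)| = phi(4038) = 1344; group ≅ (Z/4038Z)^* ≅ Z/2Z × Z/672Z

The n-th cyclotomic polynomial Φ_4038(x) is the minimal polynomial of zeta_4038 over Q and has degree phi(4038) = 1344. So Q(zeta_4038) is a degree-1344 Galois extension with Galois group (Z/4038Z)^*. By CRT, (Z/4038Z)^* ≅ (Z/2Z)^* × (Z/3Z)^* × (Z/673Z)^*. Each prime-power unit group is (Z/2Z)^* ≅ trivial group (order 1); (Z/3Z)^* ≅ Z/2Z; (Z/673Z)^* ≅ Z/672Z. Hence Gal(Q(zeta_4038)/Q) ≅ Z/2Z × Z/672Z.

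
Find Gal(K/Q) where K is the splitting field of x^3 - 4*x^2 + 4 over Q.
Gal(K/Q) = S_3 (symmetric group of order 6)

Compute the discriminant of x^3 + (-4)*x^2 + (0)*x + (4): Δ = 592. Since Δ is not a rational square, the Galois group is not contained in A_3; it must be the full S_3 (irreducibility of the cubic rules out anything smaller).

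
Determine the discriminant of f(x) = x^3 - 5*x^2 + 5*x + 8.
Δ = -1203

For x^3 + a x^2 + b x + c the discriminant is Δ = 18 a b c - 4 a^3 c + a^2 b^2 - 4 b^3 - 27 c^2.
Plug a = -5, b = 5, c = 8:
  18*(-5)*(5)*(8) - 4*(-5)^3*(8) + (-5)^2*(5)^2 - 4*(5)^3 - 27*(8)^2
  = -3600 + (4000) + 625 + (-500) + (-1728)
  = -1203.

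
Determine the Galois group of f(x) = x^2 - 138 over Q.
Gal(K/Q) = Z/2Z (cyclic of order 2)

x^2 - 138 is irreducible over Q since 138 is not a rational square. The splitting field Q(sqrt(138)) has degree 2 over Q, and its unique nontrivial automorphism is sqrt(138) ↦ -sqrt(138). Hence Gal(Q(sqrt(138))/Q) = Z/2Z.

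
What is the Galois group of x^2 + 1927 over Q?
Gal(K/Q) = Z/2Z (cyclic of order 2)

x^2 + 1927 is irreducible over Q since -1927 is not a rational square. The splitting field Q(sqrt(-1927)) has degree 2 over Q, and its unique nontrivial automorphism is sqrt(-1927) ↦ -sqrt(-1927). Hence Gal(Q(sqrt(-1927))/Q) = Z/2Z.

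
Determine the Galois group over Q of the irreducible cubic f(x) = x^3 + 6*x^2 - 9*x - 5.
Gal(K/Q) = S_3 (symmetric group of order 6)

Compute the discriminant of x^3 + (6)*x^2 + (-9)*x + (-5): Δ = 14337. Since Δ is not a rational square, the Galois group is not contained in A_3; it must be the full S_3 (irreducibility of the cubic rules out anything smaller).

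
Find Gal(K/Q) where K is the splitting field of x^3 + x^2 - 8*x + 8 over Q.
Gal(K/Q) = S_3 (symmetric group of order 6)

Compute the discriminant of x^3 + (1)*x^2 + (-8)*x + (8): Δ = -800. Since Δ is not a rational square, the Galois group is not contained in A_3; it must be the full S_3 (irreducibility of the cubic rules out anything smaller).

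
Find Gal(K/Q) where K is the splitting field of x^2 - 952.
Gal(K/Q) = Z/2Z (cyclic of order 2)

x^2 - 952 is irreducible over Q since 952 is not a rational square. The splitting field Q(sqrt(952)) has degree 2 over Q, and its unique nontrivial automorphism is sqrt(952) ↦ -sqrt(952). Hence Gal(Q(sqrt(952))/Q) = Z/2Z.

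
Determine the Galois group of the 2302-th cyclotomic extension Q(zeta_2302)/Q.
|Gal(Q(zeta_2302)/Q)| = phi(2302) = 1150; group ≅ (Z/2302Z)^* ≅ Z/1150Z

The n-th cyclotomic polynomial Φ_2302(x) is the minimal polynomial of zeta_2302 over Q and has degree phi(2302) = 1150. So Q(zeta_2302) is a degree-1150 Galois extension with Galois group (Z/2302Z)^*. By CRT, (Z/2302Z)^* ≅ (Z/2Z)^* × (Z/1151Z)^*. Each prime-power unit group is (Z/2Z)^* ≅ trivial group (order 1); (Z/1151Z)^* ≅ Z/1150Z. Hence Gal(Q(zeta_2302)/Q) ≅ Z/1150Z.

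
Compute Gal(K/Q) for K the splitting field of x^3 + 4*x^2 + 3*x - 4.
Gal(K/Q) = S_3 (symmetric group of order 6)

Compute the discriminant of x^3 + (4)*x^2 + (3)*x + (-4): Δ = -236. Since Δ is not a rational square, the Galois group is not contained in A_3; it must be the full S_3 (irreducibility of the cubic rules out anything smaller).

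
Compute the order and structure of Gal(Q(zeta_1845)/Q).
|Gal(Q(zeta_1845)/Q)| = phi(1845) = 960; group ≅ (Z/1845Z)^* ≅ Z/4Z × Z/6Z × Z/40Z

The n-th cyclotomic polynomial Φ_1845(x) is the minimal polynomial of zeta_1845 over Q and has degree phi(1845) = 960. So Q(zeta_1845) is a degree-960 Galois extension with Galois group (Z/1845Z)^*. By CRT, (Z/1845Z)^* ≅ (Z/9Z)^* × (Z/5Z)^* × (Z/41Z)^*. Each prime-power unit group is (Z/9Z)^* ≅ Z/6Z; (Z/5Z)^* ≅ Z/4Z; (Z/41Z)^* ≅ Z/40Z. Hence Gal(Q(zeta_1845)/Q) ≅ Z/4Z × Z/6Z × Z/40Z.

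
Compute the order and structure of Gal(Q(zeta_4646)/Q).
|Gal(Q(zeta_4646)/Q)| = phi(4646) = 2200; group ≅ (Z/4646Z)^* ≅ Z/22Z × Z/100Z

The n-th cyclotomic polynomial Φ_4646(x) is the minimal polynomial of zeta_4646 over Q and has degree phi(4646) = 2200. So Q(zeta_4646) is a degree-2200 Galois extension with Galois group (Z/4646Z)^*. By CRT, (Z/4646Z)^* ≅ (Z/2Z)^* × (Z/23Z)^* × (Z/101Z)^*. Each prime-power unit group is (Z/2Z)^* ≅ trivial group (order 1); (Z/23Z)^* ≅ Z/22Z; (Z/101Z)^* ≅ Z/100Z. Hence Gal(Q(zeta_4646)/Q) ≅ Z/22Z × Z/100Z.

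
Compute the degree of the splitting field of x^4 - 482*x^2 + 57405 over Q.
[K:Q] = 4

f factors as (x^2 - 215)(x^2 - 267); the splitting field is K = Q(sqrt(215), sqrt(267)). Since 215, 267, and 57405 are all non-squares in Q, the three subfields Q(sqrt(215)), Q(sqrt(267)), Q(sqrt(57405)) are distinct degree-2 extensions, so [K:Q] = 4 (Klein four Galois group).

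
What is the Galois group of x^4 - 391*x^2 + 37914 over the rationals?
Gal(K/Q) = V_4 (Klein four-group, Z/2Z × Z/2Z)

f factors as (x^2 - 213)(x^2 - 178), so the splitting field is K = Q(sqrt(213), sqrt(178)). The elements 213, 178, 37914 are all non-squares in Q, so sqrt(213) and sqrt(178) generate independent quadratic extensions. Thus [K:Q] = 4 and Gal(K/Q) is generated by the two order-2 automorphisms sqrt(213) ↦ -sqrt(213) and sqrt(178) ↦ -sqrt(178), giving V_4.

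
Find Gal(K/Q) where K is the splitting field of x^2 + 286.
Gal(K/Q) = Z/2Z (cyclic of order 2)

x^2 + 286 is irreducible over Q since -286 is not a rational square. The splitting field Q(sqrt(-286)) has degree 2 over Q, and its unique nontrivial automorphism is sqrt(-286) ↦ -sqrt(-286). Hence Gal(Q(sqrt(-286))/Q) = Z/2Z.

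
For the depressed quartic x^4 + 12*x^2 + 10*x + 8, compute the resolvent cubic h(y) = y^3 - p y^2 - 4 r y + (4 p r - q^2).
h(y) = y^3 - 12*y^2 - 32*y + 284

Identify coefficients: p = 12, q = 10, r = 8.
Plug into h(y) = y^3 - p y^2 - 4 r y + (4 p r - q^2):
  h(y) = y^3 - (12) y^2 - 4*(8) y + (4*(12)*(8) - (10)^2)
       = y^3 + (-12) y^2 + (-32) y + (284).
Simplifying: h(y) = y^3 - 12*y^2 - 32*y + 284.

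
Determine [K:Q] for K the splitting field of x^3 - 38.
[K:Q] = 6

x^3 - 38 has one real root r = 38^(1/3) and two complex roots r*zeta_3, r*zeta_3^2 where zeta_3 = e^(2*pi*i/3). The splitting field is Q(r, zeta_3). [Q(r):Q] = 3 and [Q(zeta_3):Q] = 2 with gcd = 1, so [Q(r, zeta_3):Q] = 3 * 2 = 6.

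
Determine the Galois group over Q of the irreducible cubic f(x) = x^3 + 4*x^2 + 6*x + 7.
Gal(K/Q) = S_3 (symmetric group of order 6)

Compute the discriminant of x^3 + (4)*x^2 + (6)*x + (7): Δ = -379. Since Δ is not a rational square, the Galois group is not contained in A_3; it must be the full S_3 (irreducibility of the cubic rules out anything smaller).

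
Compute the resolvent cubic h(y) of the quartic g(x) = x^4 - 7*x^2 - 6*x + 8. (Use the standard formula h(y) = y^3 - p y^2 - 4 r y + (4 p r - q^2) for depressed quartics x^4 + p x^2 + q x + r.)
h(y) = y^3 + 7*y^2 - 32*y - 260

Identify coefficients: p = -7, q = -6, r = 8.
Plug into h(y) = y^3 - p y^2 - 4 r y + (4 p r - q^2):
  h(y) = y^3 - (-7) y^2 - 4*(8) y + (4*(-7)*(8) - (-6)^2)
       = y^3 + (7) y^2 + (-32) y + (-260).
Simplifying: h(y) = y^3 + 7*y^2 - 32*y - 260.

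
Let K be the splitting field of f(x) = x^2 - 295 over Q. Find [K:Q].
[K:Q] = 2

The polynomial x^2 - 295 is irreducible over Q since 295 is not a perfect square. Its splitting field is Q(sqrt(295)), which has degree 2 over Q.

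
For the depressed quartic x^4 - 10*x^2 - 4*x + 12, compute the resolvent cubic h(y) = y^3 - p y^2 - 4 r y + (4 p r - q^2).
h(y) = y^3 + 10*y^2 - 48*y - 496

Identify coefficients: p = -10, q = -4, r = 12.
Plug into h(y) = y^3 - p y^2 - 4 r y + (4 p r - q^2):
  h(y) = y^3 - (-10) y^2 - 4*(12) y + (4*(-10)*(12) - (-4)^2)
       = y^3 + (10) y^2 + (-48) y + (-496).
Simplifying: h(y) = y^3 + 10*y^2 - 48*y - 496.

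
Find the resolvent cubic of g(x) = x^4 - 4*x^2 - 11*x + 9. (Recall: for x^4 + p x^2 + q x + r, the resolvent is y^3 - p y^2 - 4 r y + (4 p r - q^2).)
h(y) = y^3 + 4*y^2 - 36*y - 265

Identify coefficients: p = -4, q = -11, r = 9.
Plug into h(y) = y^3 - p y^2 - 4 r y + (4 p r - q^2):
  h(y) = y^3 - (-4) y^2 - 4*(9) y + (4*(-4)*(9) - (-11)^2)
       = y^3 + (4) y^2 + (-36) y + (-265).
Simplifying: h(y) = y^3 + 4*y^2 - 36*y - 265.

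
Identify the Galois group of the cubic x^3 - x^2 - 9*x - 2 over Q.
Gal(K/Q) = S_3 (symmetric group of order 6)

Compute the discriminant of x^3 + (-1)*x^2 + (-9)*x + (-2): Δ = 2557. Since Δ is not a rational square, the Galois group is not contained in A_3; it must be the full S_3 (irreducibility of the cubic rules out anything smaller).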